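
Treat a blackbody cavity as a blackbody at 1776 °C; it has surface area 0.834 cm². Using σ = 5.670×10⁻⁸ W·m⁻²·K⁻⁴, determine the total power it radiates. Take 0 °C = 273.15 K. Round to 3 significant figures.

T = 1776 °C + 273.15 = 2049.15 K.
Area A = 0.834 cm² = 8.34×10⁻⁵ m².
P = σAT⁴ = 5.670×10⁻⁸ × 8.34×10⁻⁵ × (2049.15)⁴ = 83.4 W.

P ≈ 83.4 W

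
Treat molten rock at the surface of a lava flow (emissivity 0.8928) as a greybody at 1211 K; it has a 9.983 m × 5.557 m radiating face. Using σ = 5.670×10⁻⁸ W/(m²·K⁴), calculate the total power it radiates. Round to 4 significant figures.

P ≈ 6.040×10⁶ W

Area A = 9.983 × 5.557 = 55.4755 m².
P = εσAT⁴ = 0.8928 × 5.670×10⁻⁸ × 55.4755 × (1211)⁴ = 6.040×10⁶ W.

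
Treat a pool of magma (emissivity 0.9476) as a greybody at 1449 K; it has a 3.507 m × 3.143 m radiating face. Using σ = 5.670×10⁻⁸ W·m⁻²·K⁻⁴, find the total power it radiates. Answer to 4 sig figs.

Area A = 3.507 × 3.143 = 11.0225 m².
P = εσAT⁴ = 0.9476 × 5.670×10⁻⁸ × 11.0225 × (1449)⁴ = 2.611×10⁶ W.

P ≈ 2.611×10⁶ W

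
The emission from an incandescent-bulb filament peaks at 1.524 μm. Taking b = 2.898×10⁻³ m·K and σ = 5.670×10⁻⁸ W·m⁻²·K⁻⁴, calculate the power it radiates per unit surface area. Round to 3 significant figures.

Wien's law: T = b/λ_max = 2.898×10⁻³/1.524×10⁻⁶ = 1901.57 K.
Then I = σT⁴ = 5.670×10⁻⁸×(1901.57)⁴ = 7.41×10⁵ W/m².

I ≈ 7.41×10⁵ W/m²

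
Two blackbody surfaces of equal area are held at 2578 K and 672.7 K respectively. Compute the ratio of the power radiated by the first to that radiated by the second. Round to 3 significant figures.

With equal areas, P₁/P₂ = (T₁/T₂)⁴ = (2578/672.7)⁴ = 216.

P₁/P₂ ≈ 216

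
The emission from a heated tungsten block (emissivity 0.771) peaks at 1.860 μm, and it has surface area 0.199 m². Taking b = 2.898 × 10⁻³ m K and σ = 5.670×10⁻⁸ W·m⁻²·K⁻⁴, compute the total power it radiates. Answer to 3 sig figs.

Wien's law: T = b/λ_max = 2.898×10⁻³/1.860×10⁻⁶ = 1558.06 K.
Area A = 0.199 m².
Then P = εσAT⁴ = 0.771×5.670×10⁻⁸×0.199×(1558.06)⁴ = 5.13×10⁴ W.

P ≈ 5.13×10⁴ W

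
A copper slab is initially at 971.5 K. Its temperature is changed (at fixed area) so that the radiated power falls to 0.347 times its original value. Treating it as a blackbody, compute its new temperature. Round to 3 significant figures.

P ∝ T⁴, so T₂/T₁ = (P₂/P₁)^(1/4) = (0.347)^(1/4) = 0.767507.
T₂ = 971.5 × 0.767507 = 746 K.

T₂ ≈ 746 K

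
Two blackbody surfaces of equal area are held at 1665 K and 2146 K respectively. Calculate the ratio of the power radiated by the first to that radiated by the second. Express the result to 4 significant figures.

P₁/P₂ ≈ 0.3624

With equal areas, P₁/P₂ = (T₁/T₂)⁴ = (1665/2146)⁴ = 0.3624.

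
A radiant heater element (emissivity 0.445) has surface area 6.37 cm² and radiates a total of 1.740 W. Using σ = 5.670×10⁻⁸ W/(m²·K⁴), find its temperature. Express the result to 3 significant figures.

T ≈ 574 K

Area A = 6.37 cm² = 6.37×10⁻⁴ m².
P = εσAT⁴ ⇒ T = (P/(εσA))^(1/4) = (1.740/(0.445×5.670×10⁻⁸×6.37×10⁻⁴))^(1/4) = 574 K.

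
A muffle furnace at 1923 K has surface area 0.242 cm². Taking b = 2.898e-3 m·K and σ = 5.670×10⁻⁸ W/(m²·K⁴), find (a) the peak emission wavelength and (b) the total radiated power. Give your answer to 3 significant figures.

λ_max ≈ 1.51 μm; P ≈ 18.8 W

(a) λ_max = b/T = 2.898×10⁻³/1923 = 1.507×10⁻⁶ m = 1.51 μm.
Area A = 0.242 cm² = 2.42×10⁻⁵ m².
(b) P = σAT⁴ = 5.670×10⁻⁸×2.42×10⁻⁵×(1923)⁴ = 18.8 W.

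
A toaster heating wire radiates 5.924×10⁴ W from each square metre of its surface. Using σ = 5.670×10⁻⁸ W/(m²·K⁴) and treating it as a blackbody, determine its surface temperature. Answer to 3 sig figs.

T ≈ 1.01×10³ K

I = σT⁴, so T = (I/σ)^(1/4) = (5.924×10⁴/(5.670×10⁻⁸))^(1/4) = 1.01×10³ K.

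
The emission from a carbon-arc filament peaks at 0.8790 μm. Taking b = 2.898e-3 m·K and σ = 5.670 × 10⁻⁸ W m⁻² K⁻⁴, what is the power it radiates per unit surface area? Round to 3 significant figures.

Wien's law: T = b/λ_max = 2.898×10⁻³/8.790×10⁻⁷ = 3296.93 K.
Then I = σT⁴ = 5.670×10⁻⁸×(3296.93)⁴ = 6.70×10⁶ W/m².

I ≈ 6.70×10⁶ W/m²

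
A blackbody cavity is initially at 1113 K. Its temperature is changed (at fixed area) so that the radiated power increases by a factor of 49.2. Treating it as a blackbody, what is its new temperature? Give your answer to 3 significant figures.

T₂ ≈ 2.95×10³ K

P ∝ T⁴, so T₂/T₁ = (P₂/P₁)^(1/4) = (49.2)^(1/4) = 2.64845.
T₂ = 1113 × 2.64845 = 2.95×10³ K.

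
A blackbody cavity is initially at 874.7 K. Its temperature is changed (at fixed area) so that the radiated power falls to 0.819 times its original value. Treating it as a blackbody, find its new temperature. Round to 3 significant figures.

P ∝ T⁴, so T₂/T₁ = (P₂/P₁)^(1/4) = (0.819)^(1/4) = 0.951308.
T₂ = 874.7 × 0.951308 = 832 K.

T₂ ≈ 832 K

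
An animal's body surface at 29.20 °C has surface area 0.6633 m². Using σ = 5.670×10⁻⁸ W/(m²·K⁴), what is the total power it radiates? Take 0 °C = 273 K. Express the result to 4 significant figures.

P ≈ 313.7 W

T = 29.20 °C + 273 = 302.20 K.
Area A = 0.6633 m².
P = σAT⁴ = 5.670×10⁻⁸ × 0.6633 × (302.20)⁴ = 313.7 W.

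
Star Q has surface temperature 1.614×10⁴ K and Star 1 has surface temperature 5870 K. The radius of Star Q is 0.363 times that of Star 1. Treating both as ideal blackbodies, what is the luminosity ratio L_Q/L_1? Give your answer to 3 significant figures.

L_Q/L_1 ≈ 7.53

L ∝ R²T⁴, so L_Q/L_1 = (R_Q/R_1)²(T_Q/T_1)⁴ = (0.363)² × (1.614×10⁴/5870)⁴ = 0.131769 × 57.1560 = 7.53.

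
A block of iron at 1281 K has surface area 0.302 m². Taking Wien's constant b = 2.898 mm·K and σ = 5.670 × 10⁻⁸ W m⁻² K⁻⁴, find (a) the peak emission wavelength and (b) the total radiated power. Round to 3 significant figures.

λ_max ≈ 2.26 μm; P ≈ 4.61×10⁴ W

(a) λ_max = b/T = 2.898×10⁻³/1281 = 2.262×10⁻⁶ m = 2.26 μm.
Area A = 0.302 m².
(b) P = σAT⁴ = 5.670×10⁻⁸×0.302×(1281)⁴ = 4.61×10⁴ W.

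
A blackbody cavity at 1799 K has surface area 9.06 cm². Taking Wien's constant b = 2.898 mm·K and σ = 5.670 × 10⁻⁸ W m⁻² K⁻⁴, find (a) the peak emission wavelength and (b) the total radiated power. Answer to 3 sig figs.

(a) λ_max = b/T = 2.898×10⁻³/1799 = 1.611×10⁻⁶ m = 1.61 μm.
Area A = 9.06 cm² = 9.06×10⁻⁴ m².
(b) P = σAT⁴ = 5.670×10⁻⁸×9.06×10⁻⁴×(1799)⁴ = 538 W.

λ_max ≈ 1.61 μm; P ≈ 538 W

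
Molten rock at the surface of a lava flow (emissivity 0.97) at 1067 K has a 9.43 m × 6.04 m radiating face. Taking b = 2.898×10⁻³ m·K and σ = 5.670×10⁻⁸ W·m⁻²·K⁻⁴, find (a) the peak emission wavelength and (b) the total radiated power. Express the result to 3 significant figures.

(a) λ_max = b/T = 2.898×10⁻³/1067 = 2.716×10⁻⁶ m = 2.72 μm.
Area A = 9.43 × 6.04 = 56.9572 m².
(b) P = εσAT⁴ = 0.97×5.670×10⁻⁸×56.9572×(1067)⁴ = 4.06×10⁶ W.

λ_max ≈ 2.72 μm; P ≈ 4.06×10⁶ W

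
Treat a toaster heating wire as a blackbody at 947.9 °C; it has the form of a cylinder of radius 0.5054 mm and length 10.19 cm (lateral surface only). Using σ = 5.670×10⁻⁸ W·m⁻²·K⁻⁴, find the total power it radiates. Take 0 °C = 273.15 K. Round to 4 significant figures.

T = 947.9 °C + 273.15 = 1221.05 K.
Lateral area A = 2πrL = 2π×5.054×10⁻⁴×0.1019 = 3.23586×10⁻⁴ m².
P = σAT⁴ = 5.670×10⁻⁸ × 3.23586×10⁻⁴ × (1221.05)⁴ = 40.79 W.

P ≈ 40.79 W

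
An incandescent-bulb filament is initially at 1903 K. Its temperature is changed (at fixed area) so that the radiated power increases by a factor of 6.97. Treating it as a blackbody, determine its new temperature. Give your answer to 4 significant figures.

T₂ ≈ 3092 K

P ∝ T⁴, so T₂/T₁ = (P₂/P₁)^(1/4) = (6.97)^(1/4) = 1.62483.
T₂ = 1903 × 1.62483 = 3092 K.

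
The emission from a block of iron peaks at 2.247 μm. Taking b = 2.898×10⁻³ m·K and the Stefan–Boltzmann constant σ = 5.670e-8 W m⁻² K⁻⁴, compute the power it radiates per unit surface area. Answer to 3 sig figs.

Wien's law: T = b/λ_max = 2.898×10⁻³/2.247×10⁻⁶ = 1289.72 K.
Then I = σT⁴ = 5.670×10⁻⁸×(1289.72)⁴ = 1.57×10⁵ W/m².

I ≈ 1.57×10⁵ W/m²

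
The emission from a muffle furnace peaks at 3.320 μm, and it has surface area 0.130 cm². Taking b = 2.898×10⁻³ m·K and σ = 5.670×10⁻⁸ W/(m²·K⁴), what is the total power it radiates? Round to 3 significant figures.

Wien's law: T = b/λ_max = 2.898×10⁻³/3.320×10⁻⁶ = 872.892 K.
Area A = 0.130 cm² = 1.30×10⁻⁵ m².
Then P = σAT⁴ = 5.670×10⁻⁸×1.30×10⁻⁵×(872.892)⁴ = 0.428 W.

P ≈ 0.428 W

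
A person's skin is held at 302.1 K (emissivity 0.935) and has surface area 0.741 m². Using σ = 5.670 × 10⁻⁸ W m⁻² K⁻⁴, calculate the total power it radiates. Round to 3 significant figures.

P ≈ 327 W

Area A = 0.741 m².
P = εσAT⁴ = 0.935 × 5.670×10⁻⁸ × 0.741 × (302.1)⁴ = 327 W.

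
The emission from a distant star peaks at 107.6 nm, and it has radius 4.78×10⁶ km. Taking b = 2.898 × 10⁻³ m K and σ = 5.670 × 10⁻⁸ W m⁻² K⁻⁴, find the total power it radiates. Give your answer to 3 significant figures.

Wien's law: T = b/λ_max = 2.898×10⁻³/1.076×10⁻⁷ = 26933.1 K.
Surface area A = 4πR² = 4π(4.78×10⁹ m)² = 2.87121×10²⁰ m².
Then P = σAT⁴ = 5.670×10⁻⁸×2.87121×10²⁰×(26933.1)⁴ = 8.57×10³⁰ W.

P ≈ 8.57×10³⁰ W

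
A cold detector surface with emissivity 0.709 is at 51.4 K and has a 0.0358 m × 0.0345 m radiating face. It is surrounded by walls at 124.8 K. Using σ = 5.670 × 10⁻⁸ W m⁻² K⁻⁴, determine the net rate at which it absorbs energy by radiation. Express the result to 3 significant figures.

Net gain ≈ 0.0117 W

Area A = 0.0358 × 0.0345 = 1.2351×10⁻³ m².
Net radiated power P_net = εσA(T⁴ − T₀⁴) = 0.709×5.670×10⁻⁸×1.2351×10⁻³×(51.4⁴ − 124.8⁴).
T⁴ − T₀⁴ = 6.97995×10⁶ − 2.42582×10⁸ = -2.35602×10⁸ K⁴, so P_net = -0.0117 W — negative, meaning a net gain of 0.0117 W.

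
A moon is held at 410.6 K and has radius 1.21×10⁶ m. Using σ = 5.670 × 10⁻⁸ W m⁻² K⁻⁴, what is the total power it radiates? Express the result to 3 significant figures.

Surface area A = 4πR² = 4π(1.21×10⁶ m)² = 1.83984×10¹³ m².
P = σAT⁴ = 5.670×10⁻⁸ × 1.83984×10¹³ × (410.6)⁴ = 2.97×10¹⁶ W.

P ≈ 2.97×10¹⁶ W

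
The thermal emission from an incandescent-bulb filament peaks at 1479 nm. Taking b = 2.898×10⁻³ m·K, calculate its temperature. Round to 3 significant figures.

T ≈ 1.96×10³ K

Wien's law gives T = b/λ_max = (2.898×10⁻³ m·K)/(1.479×10⁻⁶ m) = 1.96×10³ K.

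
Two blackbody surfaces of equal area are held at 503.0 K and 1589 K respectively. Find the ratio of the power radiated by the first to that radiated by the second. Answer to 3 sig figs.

P₁/P₂ ≈ 0.0100

With equal areas, P₁/P₂ = (T₁/T₂)⁴ = (503.0/1589)⁴ = 0.0100.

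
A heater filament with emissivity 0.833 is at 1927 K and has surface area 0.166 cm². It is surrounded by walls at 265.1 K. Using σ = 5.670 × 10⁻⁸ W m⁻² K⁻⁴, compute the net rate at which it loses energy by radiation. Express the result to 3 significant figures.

Net loss ≈ 10.8 W

Area A = 0.166 cm² = 1.66×10⁻⁵ m².
Net radiated power P_net = εσA(T⁴ − T₀⁴) = 0.833×5.670×10⁻⁸×1.66×10⁻⁵×(1927⁴ − 265.1⁴).
T⁴ − T₀⁴ = 1.37888×10¹³ − 4.93900×10⁹ = 1.37839×10¹³ K⁴, so P_net = 10.8 W.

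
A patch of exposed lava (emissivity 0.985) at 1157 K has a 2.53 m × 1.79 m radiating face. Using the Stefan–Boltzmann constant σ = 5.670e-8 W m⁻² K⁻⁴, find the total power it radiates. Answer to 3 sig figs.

P ≈ 4.53×10⁵ W

Area A = 2.53 × 1.79 = 4.5287 m².
P = εσAT⁴ = 0.985 × 5.670×10⁻⁸ × 4.5287 × (1157)⁴ = 4.53×10⁵ W.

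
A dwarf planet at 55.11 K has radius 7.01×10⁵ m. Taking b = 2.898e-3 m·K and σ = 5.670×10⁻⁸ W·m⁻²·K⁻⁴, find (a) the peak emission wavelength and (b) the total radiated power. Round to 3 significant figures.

(a) λ_max = b/T = 2.898×10⁻³/55.11 = 5.259×10⁻⁵ m = 52.6 μm.
Surface area A = 4πR² = 4π(7.01×10⁵ m)² = 6.17513×10¹² m².
(b) P = σAT⁴ = 5.670×10⁻⁸×6.17513×10¹²×(55.11)⁴ = 3.23×10¹² W.

λ_max ≈ 52.6 μm; P ≈ 3.23×10¹² W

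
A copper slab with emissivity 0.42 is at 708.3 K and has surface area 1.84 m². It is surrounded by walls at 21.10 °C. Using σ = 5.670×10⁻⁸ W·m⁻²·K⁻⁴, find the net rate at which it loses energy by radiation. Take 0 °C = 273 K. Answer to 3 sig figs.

Net loss ≈ 1.07×10⁴ W

Surroundings: T = 21.10 °C + 273 = 294.10 K.
Area A = 1.84 m².
Net radiated power P_net = εσA(T⁴ − T₀⁴) = 0.42×5.670×10⁻⁸×1.84×(708.3⁴ − 294.10⁴).
T⁴ − T₀⁴ = 2.51692×10¹¹ − 7.48135×10⁹ = 2.44211×10¹¹ K⁴, so P_net = 1.07×10⁴ W.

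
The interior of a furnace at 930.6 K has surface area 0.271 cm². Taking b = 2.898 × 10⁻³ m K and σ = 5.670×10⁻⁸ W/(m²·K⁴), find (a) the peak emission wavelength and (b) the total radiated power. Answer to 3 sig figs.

λ_max ≈ 3.11 μm; P ≈ 1.15 W

(a) λ_max = b/T = 2.898×10⁻³/930.6 = 3.114×10⁻⁶ m = 3.11 μm.
Area A = 0.271 cm² = 2.71×10⁻⁵ m².
(b) P = σAT⁴ = 5.670×10⁻⁸×2.71×10⁻⁵×(930.6)⁴ = 1.15 W.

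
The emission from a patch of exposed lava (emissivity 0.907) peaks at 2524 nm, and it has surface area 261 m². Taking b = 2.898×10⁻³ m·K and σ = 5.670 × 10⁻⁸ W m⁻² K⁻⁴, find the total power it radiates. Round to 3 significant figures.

P ≈ 2.33×10⁷ W

Wien's law: T = b/λ_max = 2.898×10⁻³/2.524×10⁻⁶ = 1148.18 K.
Area A = 261 m².
Then P = εσAT⁴ = 0.907×5.670×10⁻⁸×261×(1148.18)⁴ = 2.33×10⁷ W.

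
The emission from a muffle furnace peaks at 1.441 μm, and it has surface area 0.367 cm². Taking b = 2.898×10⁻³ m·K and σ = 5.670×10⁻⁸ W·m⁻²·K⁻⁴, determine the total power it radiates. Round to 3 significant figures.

P ≈ 34.0 W

Wien's law: T = b/λ_max = 2.898×10⁻³/1.441×10⁻⁶ = 2011.10 K.
Area A = 0.367 cm² = 3.67×10⁻⁵ m².
Then P = σAT⁴ = 5.670×10⁻⁸×3.67×10⁻⁵×(2011.10)⁴ = 34.0 W.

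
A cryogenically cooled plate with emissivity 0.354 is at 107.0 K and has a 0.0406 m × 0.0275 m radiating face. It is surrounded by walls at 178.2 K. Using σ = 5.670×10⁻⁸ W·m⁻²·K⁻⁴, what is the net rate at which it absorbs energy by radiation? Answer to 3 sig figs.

Area A = 0.0406 × 0.0275 = 1.1165×10⁻³ m².
Net radiated power P_net = εσA(T⁴ − T₀⁴) = 0.354×5.670×10⁻⁸×1.1165×10⁻³×(107.0⁴ − 178.2⁴).
T⁴ − T₀⁴ = 1.31080×10⁸ − 1.00840×10⁹ = -8.77320×10⁸ K⁴, so P_net = -0.0197 W — negative, meaning a net gain of 0.0197 W.

Net gain ≈ 0.0197 W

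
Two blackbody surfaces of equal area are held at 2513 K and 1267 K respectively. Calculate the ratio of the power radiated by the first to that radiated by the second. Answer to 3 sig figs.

P₁/P₂ ≈ 15.5

With equal areas, P₁/P₂ = (T₁/T₂)⁴ = (2513/1267)⁴ = 15.5.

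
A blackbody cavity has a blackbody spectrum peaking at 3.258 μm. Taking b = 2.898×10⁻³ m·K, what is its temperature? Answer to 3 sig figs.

T ≈ 890 K

Wien's law gives T = b/λ_max = (2.898×10⁻³ m·K)/(3.258×10⁻⁶ m) = 890 K.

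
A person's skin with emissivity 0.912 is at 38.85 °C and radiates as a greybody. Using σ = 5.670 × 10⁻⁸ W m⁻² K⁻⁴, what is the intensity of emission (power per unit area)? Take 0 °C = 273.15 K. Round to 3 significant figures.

I ≈ 490 W/m²

T = 38.85 °C + 273.15 = 312.00 K.
Stefan–Boltzmann: I = εσT⁴ = 0.912 × 5.670×10⁻⁸ × (312.00)⁴ = 490 W/m².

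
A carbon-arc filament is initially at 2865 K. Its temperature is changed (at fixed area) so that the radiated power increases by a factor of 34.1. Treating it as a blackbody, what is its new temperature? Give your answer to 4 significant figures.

T₂ ≈ 6923 K

P ∝ T⁴, so T₂/T₁ = (P₂/P₁)^(1/4) = (34.1)^(1/4) = 2.41651.
T₂ = 2865 × 2.41651 = 6923 K.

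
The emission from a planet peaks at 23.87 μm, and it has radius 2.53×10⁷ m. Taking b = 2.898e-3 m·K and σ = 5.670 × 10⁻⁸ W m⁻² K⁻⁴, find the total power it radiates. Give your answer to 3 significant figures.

Wien's law: T = b/λ_max = 2.898×10⁻³/2.387×10⁻⁵ = 121.408 K.
Surface area A = 4πR² = 4π(2.53×10⁷ m)² = 8.04361×10¹⁵ m².
Then P = σAT⁴ = 5.670×10⁻⁸×8.04361×10¹⁵×(121.408)⁴ = 9.91×10¹⁶ W.

P ≈ 9.91×10¹⁶ W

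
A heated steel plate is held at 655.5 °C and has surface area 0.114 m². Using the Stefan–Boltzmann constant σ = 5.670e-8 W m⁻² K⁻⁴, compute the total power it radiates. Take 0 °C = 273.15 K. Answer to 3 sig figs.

P ≈ 4.81×10³ W

T = 655.5 °C + 273.15 = 928.65 K.
Area A = 0.114 m².
P = σAT⁴ = 5.670×10⁻⁸ × 0.114 × (928.65)⁴ = 4.81×10³ W.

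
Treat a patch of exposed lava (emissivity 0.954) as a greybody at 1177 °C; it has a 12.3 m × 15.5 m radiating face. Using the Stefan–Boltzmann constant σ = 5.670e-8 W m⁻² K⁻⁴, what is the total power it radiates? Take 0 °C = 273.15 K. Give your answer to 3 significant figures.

T = 1177 °C + 273.15 = 1450.15 K.
Area A = 12.3 × 15.5 = 190.65 m².
P = εσAT⁴ = 0.954 × 5.670×10⁻⁸ × 190.65 × (1450.15)⁴ = 4.56×10⁷ W.

P ≈ 4.56×10⁷ W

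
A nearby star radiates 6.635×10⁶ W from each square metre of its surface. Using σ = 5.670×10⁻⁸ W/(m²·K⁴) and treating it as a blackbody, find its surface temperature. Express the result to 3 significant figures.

I = σT⁴, so T = (I/σ)^(1/4) = (6.635×10⁶/(5.670×10⁻⁸))^(1/4) = 3.29×10³ K.

T ≈ 3.29×10³ K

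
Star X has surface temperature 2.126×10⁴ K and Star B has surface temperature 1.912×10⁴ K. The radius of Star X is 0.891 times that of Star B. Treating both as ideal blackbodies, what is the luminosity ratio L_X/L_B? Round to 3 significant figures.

L ∝ R²T⁴, so L_X/L_B = (R_X/R_B)²(T_X/T_B)⁴ = (0.891)² × (2.126×10⁴/1.912×10⁴)⁴ = 0.793881 × 1.52863 = 1.21.

L_X/L_B ≈ 1.21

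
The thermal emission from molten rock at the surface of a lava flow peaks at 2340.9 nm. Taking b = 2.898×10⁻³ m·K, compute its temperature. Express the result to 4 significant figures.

Wien's law gives T = b/λ_max = (2.898×10⁻³ m·K)/(2.3409×10⁻⁶ m) = 1238 K.

T ≈ 1238 K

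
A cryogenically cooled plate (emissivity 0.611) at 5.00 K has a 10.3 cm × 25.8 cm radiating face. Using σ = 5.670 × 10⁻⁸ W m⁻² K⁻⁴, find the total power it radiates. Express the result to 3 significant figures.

P ≈ 5.75×10⁻⁷ W

Area A = 0.103 × 0.258 = 0.026574 m².
P = εσAT⁴ = 0.611 × 5.670×10⁻⁸ × 0.026574 × (5.00)⁴ = 5.75×10⁻⁷ W.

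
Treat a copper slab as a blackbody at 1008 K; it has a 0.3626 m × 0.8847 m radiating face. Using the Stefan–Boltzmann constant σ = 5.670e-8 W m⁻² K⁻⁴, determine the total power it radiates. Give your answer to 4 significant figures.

P ≈ 1.878×10⁴ W

Area A = 0.3626 × 0.8847 = 0.320792 m².
P = σAT⁴ = 5.670×10⁻⁸ × 0.320792 × (1008)⁴ = 1.878×10⁴ W.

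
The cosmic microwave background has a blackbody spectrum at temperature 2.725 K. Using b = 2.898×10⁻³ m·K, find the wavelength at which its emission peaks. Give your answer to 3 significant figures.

Wien's displacement law: λ_max = b/T = (2.898×10⁻³ m·K)/(2.725 K) = 1.063×10⁻³ m.
That is 1.06×10⁻³ m, in the microwave range.

λ_max ≈ 1.06×10⁻³ m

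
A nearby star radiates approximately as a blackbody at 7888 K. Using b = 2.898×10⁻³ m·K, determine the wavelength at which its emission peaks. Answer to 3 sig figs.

λ_max ≈ 0.367 μm

Wien's displacement law: λ_max = b/T = (2.898×10⁻³ m·K)/(7888 K) = 3.674×10⁻⁷ m.
That is 0.367 μm, in the ultraviolet range.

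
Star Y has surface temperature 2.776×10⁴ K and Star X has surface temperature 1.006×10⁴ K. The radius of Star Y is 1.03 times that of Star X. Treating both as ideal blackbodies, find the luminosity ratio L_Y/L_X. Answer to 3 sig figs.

L ∝ R²T⁴, so L_Y/L_X = (R_Y/R_X)²(T_Y/T_X)⁴ = (1.03)² × (2.776×10⁴/1.006×10⁴)⁴ = 1.0609 × 57.9810 = 61.5.

L_Y/L_X ≈ 61.5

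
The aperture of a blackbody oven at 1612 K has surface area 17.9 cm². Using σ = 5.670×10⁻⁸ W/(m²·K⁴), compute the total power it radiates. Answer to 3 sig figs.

P ≈ 685 W

Area A = 17.9 cm² = 1.79×10⁻³ m².
P = σAT⁴ = 5.670×10⁻⁸ × 1.79×10⁻³ × (1612)⁴ = 685 W.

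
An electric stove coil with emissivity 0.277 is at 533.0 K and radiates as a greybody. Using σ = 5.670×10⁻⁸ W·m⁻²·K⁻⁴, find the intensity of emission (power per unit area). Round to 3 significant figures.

Stefan–Boltzmann: I = εσT⁴ = 0.277 × 5.670×10⁻⁸ × (533.0)⁴ = 1.27×10³ W/m².

I ≈ 1.27×10³ W/m²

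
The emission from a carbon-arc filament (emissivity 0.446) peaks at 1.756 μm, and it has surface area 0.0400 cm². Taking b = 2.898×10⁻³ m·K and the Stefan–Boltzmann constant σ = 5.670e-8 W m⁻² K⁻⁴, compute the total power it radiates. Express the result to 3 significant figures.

Wien's law: T = b/λ_max = 2.898×10⁻³/1.756×10⁻⁶ = 1650.34 K.
Area A = 0.0400 cm² = 4.00×10⁻⁶ m².
Then P = εσAT⁴ = 0.446×5.670×10⁻⁸×4.00×10⁻⁶×(1650.34)⁴ = 0.750 W.

P ≈ 0.750 W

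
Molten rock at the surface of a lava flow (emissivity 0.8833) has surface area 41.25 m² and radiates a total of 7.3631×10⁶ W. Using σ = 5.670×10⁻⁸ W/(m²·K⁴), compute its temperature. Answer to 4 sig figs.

T ≈ 1374 K

Area A = 41.25 m².
P = εσAT⁴ ⇒ T = (P/(εσA))^(1/4) = (7.3631×10⁶/(0.8833×5.670×10⁻⁸×41.25))^(1/4) = 1374 K.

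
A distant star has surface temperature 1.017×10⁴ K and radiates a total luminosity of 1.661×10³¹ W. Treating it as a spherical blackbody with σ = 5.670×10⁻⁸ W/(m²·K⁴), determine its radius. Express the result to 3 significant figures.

R ≈ 4.67×10¹⁰ m

L = 4πR²σT⁴ ⇒ R = √(L/(4πσT⁴)).
σT⁴ = 6.06550×10⁸ W/m², so R = √(1.661×10³¹/(4π×6.06550×10⁸)) = 4.67×10¹⁰ m.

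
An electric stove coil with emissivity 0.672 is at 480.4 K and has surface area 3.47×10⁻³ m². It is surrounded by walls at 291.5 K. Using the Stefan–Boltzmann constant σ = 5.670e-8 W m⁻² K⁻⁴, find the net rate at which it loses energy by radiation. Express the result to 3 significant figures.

Area A = 3.47×10⁻³ m².
Net radiated power P_net = εσA(T⁴ − T₀⁴) = 0.672×5.670×10⁻⁸×3.47×10⁻³×(480.4⁴ − 291.5⁴).
T⁴ − T₀⁴ = 5.32613×10¹⁰ − 7.22028×10⁹ = 4.60410×10¹⁰ K⁴, so P_net = 6.09 W.

Net loss ≈ 6.09 W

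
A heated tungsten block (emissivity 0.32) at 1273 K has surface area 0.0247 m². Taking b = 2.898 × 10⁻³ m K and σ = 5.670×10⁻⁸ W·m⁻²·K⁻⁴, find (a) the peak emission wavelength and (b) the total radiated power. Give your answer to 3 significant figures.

(a) λ_max = b/T = 2.898×10⁻³/1273 = 2.277×10⁻⁶ m = 2.28 μm.
Area A = 0.0247 m².
(b) P = εσAT⁴ = 0.32×5.670×10⁻⁸×0.0247×(1273)⁴ = 1.18×10³ W.

λ_max ≈ 2.28 μm; P ≈ 1.18×10³ W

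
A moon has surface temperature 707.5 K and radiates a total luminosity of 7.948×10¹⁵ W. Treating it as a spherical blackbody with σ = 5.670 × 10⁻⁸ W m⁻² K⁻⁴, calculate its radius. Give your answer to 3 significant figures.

R ≈ 2.11×10⁵ m

L = 4πR²σT⁴ ⇒ R = √(L/(4πσT⁴)).
σT⁴ = 14206.6 W/m², so R = √(7.948×10¹⁵/(4π×14206.6)) = 2.11×10⁵ m.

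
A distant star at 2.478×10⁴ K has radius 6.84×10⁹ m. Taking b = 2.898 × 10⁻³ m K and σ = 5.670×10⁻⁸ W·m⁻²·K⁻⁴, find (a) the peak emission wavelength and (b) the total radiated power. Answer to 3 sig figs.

λ_max ≈ 117 nm; P ≈ 1.26×10³¹ W

(a) λ_max = b/T = 2.898×10⁻³/2.478×10⁴ = 1.169×10⁻⁷ m = 117 nm.
Surface area A = 4πR² = 4π(6.84×10⁹ m)² = 5.87925×10²⁰ m².
(b) P = σAT⁴ = 5.670×10⁻⁸×5.87925×10²⁰×(2.478×10⁴)⁴ = 1.26×10³¹ W.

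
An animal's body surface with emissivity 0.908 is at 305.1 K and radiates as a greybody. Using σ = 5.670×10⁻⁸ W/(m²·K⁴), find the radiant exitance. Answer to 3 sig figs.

Stefan–Boltzmann: I = εσT⁴ = 0.908 × 5.670×10⁻⁸ × (305.1)⁴ = 446 W/m².

I ≈ 446 W/m²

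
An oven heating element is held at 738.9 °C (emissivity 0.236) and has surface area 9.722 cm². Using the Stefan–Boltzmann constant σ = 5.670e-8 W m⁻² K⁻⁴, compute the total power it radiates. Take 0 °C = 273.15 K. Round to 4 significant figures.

T = 738.9 °C + 273.15 = 1012.05 K.
Area A = 9.722 cm² = 9.722×10⁻⁴ m².
P = εσAT⁴ = 0.236 × 5.670×10⁻⁸ × 9.722×10⁻⁴ × (1012.05)⁴ = 13.65 W.

P ≈ 13.65 W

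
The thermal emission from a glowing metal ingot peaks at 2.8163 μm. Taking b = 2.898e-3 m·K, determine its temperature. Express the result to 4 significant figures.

Wien's law gives T = b/λ_max = (2.898×10⁻³ m·K)/(2.8163×10⁻⁶ m) = 1029 K.

T ≈ 1029 K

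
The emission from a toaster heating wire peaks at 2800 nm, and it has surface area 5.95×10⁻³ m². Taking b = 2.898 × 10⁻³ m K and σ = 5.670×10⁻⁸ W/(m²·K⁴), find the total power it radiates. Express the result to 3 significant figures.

P ≈ 387 W

Wien's law: T = b/λ_max = 2.898×10⁻³/2.800×10⁻⁶ = 1035.00 K.
Area A = 5.95×10⁻³ m².
Then P = σAT⁴ = 5.670×10⁻⁸×5.95×10⁻³×(1035.00)⁴ = 387 W.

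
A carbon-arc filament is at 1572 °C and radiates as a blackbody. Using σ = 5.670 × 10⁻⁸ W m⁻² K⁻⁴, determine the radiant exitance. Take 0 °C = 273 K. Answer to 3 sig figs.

I ≈ 6.57×10⁵ W/m²

T = 1572 °C + 273 = 1845 K.
Stefan–Boltzmann: I = σT⁴ = 5.670×10⁻⁸ × (1845)⁴ = 6.57×10⁵ W/m².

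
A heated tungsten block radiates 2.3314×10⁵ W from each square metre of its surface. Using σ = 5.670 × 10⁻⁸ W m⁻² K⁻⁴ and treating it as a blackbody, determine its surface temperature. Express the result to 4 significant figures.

I = σT⁴, so T = (I/σ)^(1/4) = (2.3314×10⁵/(5.670×10⁻⁸))^(1/4) = 1424 K.

T ≈ 1424 K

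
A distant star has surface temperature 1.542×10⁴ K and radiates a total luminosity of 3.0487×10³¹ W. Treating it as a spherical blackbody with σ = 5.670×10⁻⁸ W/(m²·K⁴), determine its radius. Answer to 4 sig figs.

R ≈ 2.751×10¹⁰ m

L = 4πR²σT⁴ ⇒ R = √(L/(4πσT⁴)).
σT⁴ = 3.20568×10⁹ W/m², so R = √(3.0487×10³¹/(4π×3.20568×10⁹)) = 2.751×10¹⁰ m.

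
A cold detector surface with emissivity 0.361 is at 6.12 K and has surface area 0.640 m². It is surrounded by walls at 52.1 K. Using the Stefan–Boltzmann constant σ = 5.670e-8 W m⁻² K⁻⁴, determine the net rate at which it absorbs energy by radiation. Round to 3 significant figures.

Net gain ≈ 0.0965 W

Area A = 0.640 m².
Net radiated power P_net = εσA(T⁴ − T₀⁴) = 0.361×5.670×10⁻⁸×0.640×(6.12⁴ − 52.1⁴).
T⁴ − T₀⁴ = 1402.83 − 7.36802×10⁶ = -7.36662×10⁶ K⁴, so P_net = -0.0965 W — negative, meaning a net gain of 0.0965 W.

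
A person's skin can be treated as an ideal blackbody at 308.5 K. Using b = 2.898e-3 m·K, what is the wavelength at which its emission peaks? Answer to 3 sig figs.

λ_max ≈ 9.39 μm

Wien's displacement law: λ_max = b/T = (2.898×10⁻³ m·K)/(308.5 K) = 9.394×10⁻⁶ m.
That is 9.39 μm, in the infrared range.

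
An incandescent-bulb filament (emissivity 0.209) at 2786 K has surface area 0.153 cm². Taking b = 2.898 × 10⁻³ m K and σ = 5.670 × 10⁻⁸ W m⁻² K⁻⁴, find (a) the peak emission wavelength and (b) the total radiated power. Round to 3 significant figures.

λ_max ≈ 1.04 μm; P ≈ 10.9 W

(a) λ_max = b/T = 2.898×10⁻³/2786 = 1.040×10⁻⁶ m = 1.04 μm.
Area A = 0.153 cm² = 1.53×10⁻⁵ m².
(b) P = εσAT⁴ = 0.209×5.670×10⁻⁸×1.53×10⁻⁵×(2786)⁴ = 10.9 W.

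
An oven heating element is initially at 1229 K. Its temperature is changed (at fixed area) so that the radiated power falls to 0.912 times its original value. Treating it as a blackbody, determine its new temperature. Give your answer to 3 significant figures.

P ∝ T⁴, so T₂/T₁ = (P₂/P₁)^(1/4) = (0.912)^(1/4) = 0.977234.
T₂ = 1229 × 0.977234 = 1.20×10³ K.

T₂ ≈ 1.20×10³ K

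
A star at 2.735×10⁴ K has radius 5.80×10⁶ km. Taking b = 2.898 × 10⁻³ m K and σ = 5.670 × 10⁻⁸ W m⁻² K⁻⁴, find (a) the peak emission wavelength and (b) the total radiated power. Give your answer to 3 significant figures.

(a) λ_max = b/T = 2.898×10⁻³/2.735×10⁴ = 1.060×10⁻⁷ m = 106 nm.
Surface area A = 4πR² = 4π(5.80×10⁹ m)² = 4.22733×10²⁰ m².
(b) P = σAT⁴ = 5.670×10⁻⁸×4.22733×10²⁰×(2.735×10⁴)⁴ = 1.34×10³¹ W.

λ_max ≈ 106 nm; P ≈ 1.34×10³¹ W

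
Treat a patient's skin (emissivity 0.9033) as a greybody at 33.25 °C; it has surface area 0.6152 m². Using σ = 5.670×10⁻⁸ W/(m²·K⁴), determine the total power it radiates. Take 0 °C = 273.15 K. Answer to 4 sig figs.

P ≈ 277.7 W

T = 33.25 °C + 273.15 = 306.40 K.
Area A = 0.6152 m².
P = εσAT⁴ = 0.9033 × 5.670×10⁻⁸ × 0.6152 × (306.40)⁴ = 277.7 W.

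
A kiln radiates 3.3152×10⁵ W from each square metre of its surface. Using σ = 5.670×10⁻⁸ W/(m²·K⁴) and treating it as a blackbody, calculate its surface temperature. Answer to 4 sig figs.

I = σT⁴, so T = (I/σ)^(1/4) = (3.3152×10⁵/(5.670×10⁻⁸))^(1/4) = 1555 K.

T ≈ 1555 K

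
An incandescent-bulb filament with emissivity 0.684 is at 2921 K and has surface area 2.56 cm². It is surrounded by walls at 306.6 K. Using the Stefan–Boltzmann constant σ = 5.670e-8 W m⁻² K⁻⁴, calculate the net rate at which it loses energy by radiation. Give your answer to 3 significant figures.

Net loss ≈ 723 W

Area A = 2.56 cm² = 2.56×10⁻⁴ m².
Net radiated power P_net = εσA(T⁴ − T₀⁴) = 0.684×5.670×10⁻⁸×2.56×10⁻⁴×(2921⁴ − 306.6⁴).
T⁴ − T₀⁴ = 7.27991×10¹³ − 8.83667×10⁹ = 7.27903×10¹³ K⁴, so P_net = 723 W.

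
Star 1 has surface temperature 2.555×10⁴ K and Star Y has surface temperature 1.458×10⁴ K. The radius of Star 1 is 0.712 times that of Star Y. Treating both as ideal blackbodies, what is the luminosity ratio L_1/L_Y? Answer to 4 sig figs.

L ∝ R²T⁴, so L_1/L_Y = (R_1/R_Y)²(T_1/T_Y)⁴ = (0.712)² × (2.555×10⁴/1.458×10⁴)⁴ = 0.506944 × 9.43047 = 4.781.

L_1/L_Y ≈ 4.781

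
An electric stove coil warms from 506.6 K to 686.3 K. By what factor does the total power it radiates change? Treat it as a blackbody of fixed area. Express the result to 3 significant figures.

P ∝ T⁴, so P₂/P₁ = (T₂/T₁)⁴ = (686.3/506.6)⁴ = (1.35472)⁴ = 3.37.

P₂/P₁ ≈ 3.37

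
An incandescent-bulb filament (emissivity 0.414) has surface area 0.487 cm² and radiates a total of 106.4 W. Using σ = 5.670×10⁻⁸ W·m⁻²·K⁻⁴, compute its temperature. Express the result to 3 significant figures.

T ≈ 3.11×10³ K

Area A = 0.487 cm² = 4.87×10⁻⁵ m².
P = εσAT⁴ ⇒ T = (P/(εσA))^(1/4) = (106.4/(0.414×5.670×10⁻⁸×4.87×10⁻⁵))^(1/4) = 3.11×10³ K.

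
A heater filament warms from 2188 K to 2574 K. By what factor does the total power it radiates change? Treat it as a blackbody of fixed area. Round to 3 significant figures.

P₂/P₁ ≈ 1.92

P ∝ T⁴, so P₂/P₁ = (T₂/T₁)⁴ = (2574/2188)⁴ = (1.17642)⁴ = 1.92.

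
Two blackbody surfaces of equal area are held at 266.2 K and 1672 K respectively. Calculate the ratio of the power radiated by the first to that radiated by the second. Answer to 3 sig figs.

With equal areas, P₁/P₂ = (T₁/T₂)⁴ = (266.2/1672)⁴ = 6.43×10⁻⁴.

P₁/P₂ ≈ 6.43×10⁻⁴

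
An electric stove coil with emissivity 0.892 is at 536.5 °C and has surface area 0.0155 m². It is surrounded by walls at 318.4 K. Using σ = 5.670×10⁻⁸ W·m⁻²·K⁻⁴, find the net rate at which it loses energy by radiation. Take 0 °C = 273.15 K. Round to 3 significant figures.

Net loss ≈ 329 W

T = 536.5 °C + 273.15 = 809.65 K.
Area A = 0.0155 m².
Net radiated power P_net = εσA(T⁴ − T₀⁴) = 0.892×5.670×10⁻⁸×0.0155×(809.65⁴ − 318.4⁴).
T⁴ − T₀⁴ = 4.29724×10¹¹ − 1.02776×10¹⁰ = 4.19446×10¹¹ K⁴, so P_net = 329 W.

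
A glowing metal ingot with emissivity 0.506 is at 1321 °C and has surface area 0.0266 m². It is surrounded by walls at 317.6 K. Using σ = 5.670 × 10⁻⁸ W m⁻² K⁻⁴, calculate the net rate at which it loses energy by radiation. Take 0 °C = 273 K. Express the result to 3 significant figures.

T = 1321 °C + 273 = 1594 K.
Area A = 0.0266 m².
Net radiated power P_net = εσA(T⁴ − T₀⁴) = 0.506×5.670×10⁻⁸×0.0266×(1594⁴ − 317.6⁴).
T⁴ − T₀⁴ = 6.45585×10¹² − 1.01747×10¹⁰ = 6.44568×10¹² K⁴, so P_net = 4.92×10³ W.

Net loss ≈ 4.92×10³ W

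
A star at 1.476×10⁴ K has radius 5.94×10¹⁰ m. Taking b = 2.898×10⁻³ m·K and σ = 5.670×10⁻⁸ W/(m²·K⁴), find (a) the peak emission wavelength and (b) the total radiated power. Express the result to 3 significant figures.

(a) λ_max = b/T = 2.898×10⁻³/1.476×10⁴ = 1.963×10⁻⁷ m = 196 nm.
Surface area A = 4πR² = 4π(5.94×10¹⁰ m)² = 4.43387×10²² m².
(b) P = σAT⁴ = 5.670×10⁻⁸×4.43387×10²²×(1.476×10⁴)⁴ = 1.19×10³² W.

λ_max ≈ 196 nm; P ≈ 1.19×10³² W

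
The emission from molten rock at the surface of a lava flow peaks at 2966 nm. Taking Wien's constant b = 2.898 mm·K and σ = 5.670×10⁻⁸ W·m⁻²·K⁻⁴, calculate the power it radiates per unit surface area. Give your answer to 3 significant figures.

I ≈ 5.17×10⁴ W/m²

Wien's law: T = b/λ_max = 2.898×10⁻³/2.966×10⁻⁶ = 977.073 K.
Then I = σT⁴ = 5.670×10⁻⁸×(977.073)⁴ = 5.17×10⁴ W/m².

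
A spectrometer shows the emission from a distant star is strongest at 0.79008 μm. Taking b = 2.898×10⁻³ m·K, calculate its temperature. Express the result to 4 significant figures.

Wien's law gives T = b/λ_max = (2.898×10⁻³ m·K)/(7.9008×10⁻⁷ m) = 3668 K.

T ≈ 3668 K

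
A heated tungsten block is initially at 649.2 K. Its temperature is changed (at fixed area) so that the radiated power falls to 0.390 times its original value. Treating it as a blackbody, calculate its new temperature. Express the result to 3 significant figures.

T₂ ≈ 513 K

P ∝ T⁴, so T₂/T₁ = (P₂/P₁)^(1/4) = (0.390)^(1/4) = 0.790253.
T₂ = 649.2 × 0.790253 = 513 K.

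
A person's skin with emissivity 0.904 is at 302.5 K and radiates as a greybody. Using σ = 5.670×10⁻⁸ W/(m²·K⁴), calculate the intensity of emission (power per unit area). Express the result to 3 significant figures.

I ≈ 429 W/m²

Stefan–Boltzmann: I = εσT⁴ = 0.904 × 5.670×10⁻⁸ × (302.5)⁴ = 429 W/m².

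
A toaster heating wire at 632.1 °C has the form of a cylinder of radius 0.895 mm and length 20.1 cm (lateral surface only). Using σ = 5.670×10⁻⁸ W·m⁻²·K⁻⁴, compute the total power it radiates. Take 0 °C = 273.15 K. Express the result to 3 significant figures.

P ≈ 43.0 W

T = 632.1 °C + 273.15 = 905.25 K.
Lateral area A = 2πrL = 2π×8.95×10⁻⁴×0.201 = 1.13031×10⁻³ m².
P = σAT⁴ = 5.670×10⁻⁸ × 1.13031×10⁻³ × (905.25)⁴ = 43.0 W.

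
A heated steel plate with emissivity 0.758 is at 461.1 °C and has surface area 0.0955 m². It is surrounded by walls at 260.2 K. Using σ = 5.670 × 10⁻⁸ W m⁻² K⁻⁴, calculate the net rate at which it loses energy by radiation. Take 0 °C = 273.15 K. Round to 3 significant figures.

Net loss ≈ 1.17×10³ W

T = 461.1 °C + 273.15 = 734.25 K.
Area A = 0.0955 m².
Net radiated power P_net = εσA(T⁴ − T₀⁴) = 0.758×5.670×10⁻⁸×0.0955×(734.25⁴ − 260.2⁴).
T⁴ − T₀⁴ = 2.90654×10¹¹ − 4.58384×10⁹ = 2.86070×10¹¹ K⁴, so P_net = 1.17×10³ W.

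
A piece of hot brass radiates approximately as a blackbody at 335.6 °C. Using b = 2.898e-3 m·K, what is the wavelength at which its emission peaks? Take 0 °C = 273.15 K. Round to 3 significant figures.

λ_max ≈ 4.76 μm

T = 335.6 °C + 273.15 = 608.75 K.
Wien's displacement law: λ_max = b/T = (2.898×10⁻³ m·K)/(608.75 K) = 4.761×10⁻⁶ m.
That is 4.76 μm, in the infrared range.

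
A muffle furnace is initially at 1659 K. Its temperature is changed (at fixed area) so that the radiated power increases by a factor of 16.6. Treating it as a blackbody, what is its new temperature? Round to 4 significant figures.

T₂ ≈ 3349 K

P ∝ T⁴, so T₂/T₁ = (P₂/P₁)^(1/4) = (16.6)^(1/4) = 2.01849.
T₂ = 1659 × 2.01849 = 3349 K.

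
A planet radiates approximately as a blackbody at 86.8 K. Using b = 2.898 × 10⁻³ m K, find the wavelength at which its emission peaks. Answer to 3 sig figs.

λ_max ≈ 33.4 μm

Wien's displacement law: λ_max = b/T = (2.898×10⁻³ m·K)/(86.8 K) = 3.339×10⁻⁵ m.
That is 33.4 μm, in the infrared range.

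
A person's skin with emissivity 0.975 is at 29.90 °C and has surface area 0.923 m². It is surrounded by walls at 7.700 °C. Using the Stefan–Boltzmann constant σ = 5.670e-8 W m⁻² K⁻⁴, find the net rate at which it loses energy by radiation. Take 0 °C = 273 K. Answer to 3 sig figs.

Net loss ≈ 113 W

T = 29.90 °C + 273 = 302.90 K.
Surroundings: T = 7.700 °C + 273 = 280.700 K.
Area A = 0.923 m².
Net radiated power P_net = εσA(T⁴ − T₀⁴) = 0.975×5.670×10⁻⁸×0.923×(302.90⁴ − 280.700⁴).
T⁴ − T₀⁴ = 8.41777×10⁹ − 6.20826×10⁹ = 2.20951×10⁹ K⁴, so P_net = 113 W.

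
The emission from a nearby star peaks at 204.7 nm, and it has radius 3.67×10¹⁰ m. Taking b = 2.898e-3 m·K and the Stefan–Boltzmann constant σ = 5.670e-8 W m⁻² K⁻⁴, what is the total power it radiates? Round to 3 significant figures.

Wien's law: T = b/λ_max = 2.898×10⁻³/2.047×10⁻⁷ = 14157.3 K.
Surface area A = 4πR² = 4π(3.67×10¹⁰ m)² = 1.69255×10²² m².
Then P = σAT⁴ = 5.670×10⁻⁸×1.69255×10²²×(14157.3)⁴ = 3.86×10³¹ W.

P ≈ 3.86×10³¹ W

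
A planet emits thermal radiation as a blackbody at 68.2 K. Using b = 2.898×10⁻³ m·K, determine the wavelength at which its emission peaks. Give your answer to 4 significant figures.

Wien's displacement law: λ_max = b/T = (2.898×10⁻³ m·K)/(68.2 K) = 4.2493×10⁻⁵ m.
That is 42.49 μm, in the infrared range.

λ_max ≈ 42.49 μm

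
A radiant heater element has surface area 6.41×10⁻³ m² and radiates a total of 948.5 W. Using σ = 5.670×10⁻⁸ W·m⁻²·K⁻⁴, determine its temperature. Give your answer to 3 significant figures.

Area A = 6.41×10⁻³ m².
P = σAT⁴ ⇒ T = (P/(σA))^(1/4) = (948.5/(5.670×10⁻⁸×6.41×10⁻³))^(1/4) = 1.27×10³ K.

T ≈ 1.27×10³ K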